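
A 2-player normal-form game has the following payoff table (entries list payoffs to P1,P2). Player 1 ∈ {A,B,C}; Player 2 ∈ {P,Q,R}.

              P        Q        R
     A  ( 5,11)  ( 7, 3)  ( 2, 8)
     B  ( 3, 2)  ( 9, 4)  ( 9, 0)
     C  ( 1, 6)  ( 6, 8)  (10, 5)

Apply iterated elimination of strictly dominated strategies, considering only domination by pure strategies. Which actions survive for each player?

P2 drop R (P beats it: A:11>8 B:2>0 C:6>5)
P1 drop C (A beats it: P:5>1 Q:7>6)
P1→{A,B} P2→{P,Q}

Survivors P1:{A,B} P2:{P,Q}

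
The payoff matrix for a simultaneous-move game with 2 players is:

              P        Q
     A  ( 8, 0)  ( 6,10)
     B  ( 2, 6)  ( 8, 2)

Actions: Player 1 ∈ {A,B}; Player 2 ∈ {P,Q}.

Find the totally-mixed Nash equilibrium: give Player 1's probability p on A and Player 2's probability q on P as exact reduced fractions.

P1 mixes 2/7 on A; P2 mixes 1/4 on P

P1 indiff ⇒ q·8+(1-q)·6 = q·2+(1-q)·8 ⇒ q(6) = (1-q)(2) ⇒ q = 1/4
P2 indiff ⇒ p·0+(1-p)·6 = p·10+(1-p)·2 ⇒ p(-10) = (1-p)(-4) ⇒ p = 2/7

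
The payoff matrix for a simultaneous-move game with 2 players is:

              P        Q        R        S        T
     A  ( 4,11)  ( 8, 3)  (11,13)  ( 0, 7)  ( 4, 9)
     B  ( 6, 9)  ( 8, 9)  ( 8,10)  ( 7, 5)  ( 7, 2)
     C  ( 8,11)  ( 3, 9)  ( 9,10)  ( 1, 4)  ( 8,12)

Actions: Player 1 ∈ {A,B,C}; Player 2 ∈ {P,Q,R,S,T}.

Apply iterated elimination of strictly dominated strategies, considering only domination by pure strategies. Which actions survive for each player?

P2 drop Q (R beats it: A:13>3 B:10>9 C:10>9)
P2 drop S (P beats it: A:11>7 B:9>5 C:11>4)
P1 drop B (C beats it: P:8>6 R:9>8 T:8>7)
P1→{A,C} P2→{P,R,T}

Remaining: P1:{A,C} P2:{P,R,T}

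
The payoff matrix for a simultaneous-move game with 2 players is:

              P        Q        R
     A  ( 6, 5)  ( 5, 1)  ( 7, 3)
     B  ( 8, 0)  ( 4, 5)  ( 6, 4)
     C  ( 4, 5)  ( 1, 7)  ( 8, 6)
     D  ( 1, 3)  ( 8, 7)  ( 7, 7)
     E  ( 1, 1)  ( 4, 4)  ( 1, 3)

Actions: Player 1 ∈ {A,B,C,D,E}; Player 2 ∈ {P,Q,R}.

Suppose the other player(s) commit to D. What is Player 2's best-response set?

u_2(P vs D) = 3
u_2(Q vs D) = 7
u_2(R vs D) = 7
max payoff 7 at {Q,R}

BR_2 = {Q,R}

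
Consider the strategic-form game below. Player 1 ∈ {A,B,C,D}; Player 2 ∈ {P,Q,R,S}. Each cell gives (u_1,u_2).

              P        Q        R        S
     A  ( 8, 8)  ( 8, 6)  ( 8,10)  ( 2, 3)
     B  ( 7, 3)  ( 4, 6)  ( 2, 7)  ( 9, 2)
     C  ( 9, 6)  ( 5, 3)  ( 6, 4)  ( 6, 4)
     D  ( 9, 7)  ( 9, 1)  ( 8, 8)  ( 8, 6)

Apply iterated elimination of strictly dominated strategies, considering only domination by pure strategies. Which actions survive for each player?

Remaining: P1:{A,C,D} P2:{P,R}

P2 drop Q (R beats it: A:10>6 B:7>6 C:4>3 D:8>1)
P2 drop S (P beats it: A:8>3 B:3>2 C:6>4 D:7>6)
P1 drop B (A beats it: P:8>7 R:8>2)
P1→{A,C,D} P2→{P,R}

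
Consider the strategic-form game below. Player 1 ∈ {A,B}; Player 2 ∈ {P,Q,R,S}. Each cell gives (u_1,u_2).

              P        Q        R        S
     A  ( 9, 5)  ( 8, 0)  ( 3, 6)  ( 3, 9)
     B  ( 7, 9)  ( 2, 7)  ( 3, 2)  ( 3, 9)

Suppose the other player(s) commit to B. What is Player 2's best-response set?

argmax u_2 = {P,S}

u_2(P vs B) = 9
u_2(Q vs B) = 7
u_2(R vs B) = 2
u_2(S vs B) = 9
max payoff 9 at {P,S}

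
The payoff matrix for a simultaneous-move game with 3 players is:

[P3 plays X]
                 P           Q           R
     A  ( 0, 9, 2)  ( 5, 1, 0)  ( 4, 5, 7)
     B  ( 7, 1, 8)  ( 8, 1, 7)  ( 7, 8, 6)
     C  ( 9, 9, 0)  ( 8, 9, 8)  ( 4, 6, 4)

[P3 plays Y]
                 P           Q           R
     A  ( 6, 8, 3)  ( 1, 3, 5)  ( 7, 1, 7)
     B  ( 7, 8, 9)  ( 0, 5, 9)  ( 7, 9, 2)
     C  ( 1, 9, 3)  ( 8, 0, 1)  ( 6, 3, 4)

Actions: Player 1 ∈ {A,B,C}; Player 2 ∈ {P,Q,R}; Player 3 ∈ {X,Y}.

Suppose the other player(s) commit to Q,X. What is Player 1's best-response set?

u_1(A vs Q,X) = 5
u_1(B vs Q,X) = 8
u_1(C vs Q,X) = 8
max payoff 8 at {B,C}

BR_1 = {B,C}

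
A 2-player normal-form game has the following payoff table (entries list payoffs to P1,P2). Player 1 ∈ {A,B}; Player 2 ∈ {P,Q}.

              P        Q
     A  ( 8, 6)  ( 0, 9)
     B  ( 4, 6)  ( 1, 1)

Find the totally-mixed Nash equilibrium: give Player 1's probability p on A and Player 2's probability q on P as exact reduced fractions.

P1 indiff ⇒ q·8+(1-q)·0 = q·4+(1-q)·1 ⇒ q(4) = (1-q)(1) ⇒ q = 1/5
P2 indiff ⇒ p·6+(1-p)·6 = p·9+(1-p)·1 ⇒ p(-3) = (1-p)(-5) ⇒ p = 5/8

p=5/8, q=1/5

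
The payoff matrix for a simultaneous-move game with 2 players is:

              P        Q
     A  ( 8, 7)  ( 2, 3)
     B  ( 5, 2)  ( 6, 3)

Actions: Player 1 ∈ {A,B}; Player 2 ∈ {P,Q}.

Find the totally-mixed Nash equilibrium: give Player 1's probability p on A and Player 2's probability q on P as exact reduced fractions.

(p,q) = (1/5, 4/7)

P1 indiff ⇒ q·8+(1-q)·2 = q·5+(1-q)·6 ⇒ q(3) = (1-q)(4) ⇒ q = 4/7
P2 indiff ⇒ p·7+(1-p)·2 = p·3+(1-p)·3 ⇒ p(4) = (1-p)(1) ⇒ p = 1/5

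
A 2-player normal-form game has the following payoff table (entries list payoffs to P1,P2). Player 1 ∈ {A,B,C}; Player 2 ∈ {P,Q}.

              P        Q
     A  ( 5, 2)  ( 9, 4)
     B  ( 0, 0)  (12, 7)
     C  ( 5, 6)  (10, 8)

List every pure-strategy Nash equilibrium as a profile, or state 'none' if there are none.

PSNE = {(B,Q)}

(A,P): not NE [P2→Q gives 4>2]
(A,Q): not NE [P1→B gives 12>9]
(B,P): not NE [P1→C gives 5>0; P2→Q gives 7>0]
(B,Q): NE
(C,P): not NE [P2→Q gives 8>6]
(C,Q): not NE [P1→B gives 12>10]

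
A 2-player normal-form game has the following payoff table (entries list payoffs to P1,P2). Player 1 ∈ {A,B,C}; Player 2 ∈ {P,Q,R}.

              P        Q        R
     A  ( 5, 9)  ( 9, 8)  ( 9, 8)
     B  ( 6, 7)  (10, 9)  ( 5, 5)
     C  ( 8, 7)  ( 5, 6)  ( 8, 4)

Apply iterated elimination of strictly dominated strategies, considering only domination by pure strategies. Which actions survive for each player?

Remaining: P1:{B,C} P2:{P,Q}

P2 drop R (P beats it: A:9>8 B:7>5 C:7>4)
P1 drop A (B beats it: P:6>5 Q:10>9)
P1→{B,C} P2→{P,Q}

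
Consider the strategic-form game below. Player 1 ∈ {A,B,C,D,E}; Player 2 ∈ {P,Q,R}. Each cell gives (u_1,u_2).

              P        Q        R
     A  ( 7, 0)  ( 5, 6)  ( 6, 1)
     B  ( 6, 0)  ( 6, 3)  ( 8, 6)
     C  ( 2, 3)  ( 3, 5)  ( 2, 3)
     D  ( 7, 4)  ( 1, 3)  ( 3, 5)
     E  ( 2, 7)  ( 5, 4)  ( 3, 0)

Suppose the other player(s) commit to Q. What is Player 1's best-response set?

u_1(A vs Q) = 5
u_1(B vs Q) = 6
u_1(C vs Q) = 3
u_1(D vs Q) = 1
u_1(E vs Q) = 5
max payoff 6 at {B}

P1 best: {B}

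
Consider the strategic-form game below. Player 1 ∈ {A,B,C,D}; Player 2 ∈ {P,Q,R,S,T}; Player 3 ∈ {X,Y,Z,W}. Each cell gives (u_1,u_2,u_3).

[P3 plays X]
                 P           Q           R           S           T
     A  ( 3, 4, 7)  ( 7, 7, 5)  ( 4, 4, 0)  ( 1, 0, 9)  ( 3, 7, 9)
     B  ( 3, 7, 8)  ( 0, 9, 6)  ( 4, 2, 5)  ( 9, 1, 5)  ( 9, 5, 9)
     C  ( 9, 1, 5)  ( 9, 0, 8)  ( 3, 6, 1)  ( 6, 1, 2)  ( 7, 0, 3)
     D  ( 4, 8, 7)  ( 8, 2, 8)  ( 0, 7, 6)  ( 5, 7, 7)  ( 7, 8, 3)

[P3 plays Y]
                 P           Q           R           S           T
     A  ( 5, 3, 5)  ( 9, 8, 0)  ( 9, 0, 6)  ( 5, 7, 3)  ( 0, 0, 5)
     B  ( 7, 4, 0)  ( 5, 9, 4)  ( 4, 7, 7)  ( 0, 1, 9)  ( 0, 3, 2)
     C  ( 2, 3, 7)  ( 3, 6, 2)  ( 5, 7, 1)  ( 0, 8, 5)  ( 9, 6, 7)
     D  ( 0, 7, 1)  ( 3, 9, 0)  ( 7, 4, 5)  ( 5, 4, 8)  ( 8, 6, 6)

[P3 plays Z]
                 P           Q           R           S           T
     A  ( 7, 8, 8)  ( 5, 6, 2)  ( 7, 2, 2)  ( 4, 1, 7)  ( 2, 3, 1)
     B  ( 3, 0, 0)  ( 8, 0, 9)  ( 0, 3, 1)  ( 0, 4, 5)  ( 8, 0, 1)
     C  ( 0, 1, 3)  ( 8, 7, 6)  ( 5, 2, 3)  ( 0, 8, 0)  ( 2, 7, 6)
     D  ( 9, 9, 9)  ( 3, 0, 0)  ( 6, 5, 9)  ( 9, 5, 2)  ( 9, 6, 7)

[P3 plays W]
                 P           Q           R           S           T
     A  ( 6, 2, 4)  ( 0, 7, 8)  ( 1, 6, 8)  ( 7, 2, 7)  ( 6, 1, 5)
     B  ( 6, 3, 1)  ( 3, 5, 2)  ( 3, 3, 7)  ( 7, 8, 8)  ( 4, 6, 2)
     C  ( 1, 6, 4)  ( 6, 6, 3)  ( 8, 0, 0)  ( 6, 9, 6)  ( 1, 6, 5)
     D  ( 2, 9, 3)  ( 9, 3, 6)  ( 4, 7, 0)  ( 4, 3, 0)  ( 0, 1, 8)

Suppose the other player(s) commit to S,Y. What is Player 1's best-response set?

u_1(A vs S,Y) = 5
u_1(B vs S,Y) = 0
u_1(C vs S,Y) = 0
u_1(D vs S,Y) = 5
max payoff 5 at {A,D}

BR_1 = {A,D}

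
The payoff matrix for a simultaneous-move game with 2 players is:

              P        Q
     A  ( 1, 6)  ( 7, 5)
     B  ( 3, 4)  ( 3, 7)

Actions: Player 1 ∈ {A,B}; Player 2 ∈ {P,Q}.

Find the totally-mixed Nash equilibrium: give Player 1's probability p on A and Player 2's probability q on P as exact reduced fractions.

P1 indiff ⇒ q·1+(1-q)·7 = q·3+(1-q)·3 ⇒ q(-2) = (1-q)(-4) ⇒ q = 2/3
P2 indiff ⇒ p·6+(1-p)·4 = p·5+(1-p)·7 ⇒ p(1) = (1-p)(3) ⇒ p = 3/4

p=3/4, q=2/3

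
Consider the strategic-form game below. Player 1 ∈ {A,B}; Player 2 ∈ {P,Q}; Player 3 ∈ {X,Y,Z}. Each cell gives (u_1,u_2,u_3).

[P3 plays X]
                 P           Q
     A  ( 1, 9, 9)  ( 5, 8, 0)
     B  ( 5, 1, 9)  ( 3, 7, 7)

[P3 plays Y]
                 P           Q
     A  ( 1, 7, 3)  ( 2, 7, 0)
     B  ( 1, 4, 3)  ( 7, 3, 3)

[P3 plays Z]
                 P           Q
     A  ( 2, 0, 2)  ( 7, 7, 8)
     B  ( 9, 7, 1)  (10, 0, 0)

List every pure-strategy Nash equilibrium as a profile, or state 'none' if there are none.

(A,P,X): not NE [P1→B gives 5>1]
(A,P,Y): not NE [P3→X gives 9>3]
(A,P,Z): not NE [P1→B gives 9>2; P2→Q gives 7>0; P3→X gives 9>2]
(A,Q,X): not NE [P2→P gives 9>8; P3→Z gives 8>0]
(A,Q,Y): not NE [P1→B gives 7>2; P3→Z gives 8>0]
(A,Q,Z): not NE [P1→B gives 10>7]
(B,P,X): not NE [P2→Q gives 7>1]
(B,P,Y): not NE [P3→X gives 9>3]
(B,P,Z): not NE [P3→X gives 9>1]
(B,Q,X): not NE [P1→A gives 5>3]
(B,Q,Y): not NE [P2→P gives 4>3; P3→X gives 7>3]
(B,Q,Z): not NE [P2→P gives 7>0; P3→X gives 7>0]

No pure NE.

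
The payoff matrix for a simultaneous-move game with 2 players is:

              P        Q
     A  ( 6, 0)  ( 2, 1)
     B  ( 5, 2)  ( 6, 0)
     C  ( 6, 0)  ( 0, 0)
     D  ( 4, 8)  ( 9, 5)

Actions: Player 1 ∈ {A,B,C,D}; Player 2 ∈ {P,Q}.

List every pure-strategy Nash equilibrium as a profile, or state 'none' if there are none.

NE set: (C,P)

(A,P): not NE [P2→Q gives 1>0]
(A,Q): not NE [P1→D gives 9>2]
(B,P): not NE [P1→C gives 6>5]
(B,Q): not NE [P1→D gives 9>6; P2→P gives 2>0]
(C,P): NE
(C,Q): not NE [P1→D gives 9>0]
(D,P): not NE [P1→C gives 6>4]
(D,Q): not NE [P2→P gives 8>5]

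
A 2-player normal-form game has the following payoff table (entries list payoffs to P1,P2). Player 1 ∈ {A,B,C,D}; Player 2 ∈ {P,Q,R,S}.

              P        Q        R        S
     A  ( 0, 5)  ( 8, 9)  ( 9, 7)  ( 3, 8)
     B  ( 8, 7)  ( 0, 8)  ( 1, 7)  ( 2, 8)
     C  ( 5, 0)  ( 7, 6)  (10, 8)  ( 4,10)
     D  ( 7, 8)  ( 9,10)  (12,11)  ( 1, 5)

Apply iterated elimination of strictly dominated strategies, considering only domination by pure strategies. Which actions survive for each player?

P2 drop P (Q beats it: A:9>5 B:8>7 C:6>0 D:10>8)
P1 drop B (A beats it: Q:8>0 R:9>1 S:3>2)
P1→{A,C,D} P2→{Q,R,S}

IESDS → P1:{A,C,D} P2:{Q,R,S}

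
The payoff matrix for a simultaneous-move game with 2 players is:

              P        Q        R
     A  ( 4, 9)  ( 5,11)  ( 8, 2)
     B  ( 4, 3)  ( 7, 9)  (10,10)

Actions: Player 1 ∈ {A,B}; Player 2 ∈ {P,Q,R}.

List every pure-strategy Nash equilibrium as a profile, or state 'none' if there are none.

PSNE = {(B,R)}

(A,P): not NE [P2→Q gives 11>9]
(A,Q): not NE [P1→B gives 7>5]
(A,R): not NE [P1→B gives 10>8; P2→Q gives 11>2]
(B,P): not NE [P2→R gives 10>3]
(B,Q): not NE [P2→R gives 10>9]
(B,R): NE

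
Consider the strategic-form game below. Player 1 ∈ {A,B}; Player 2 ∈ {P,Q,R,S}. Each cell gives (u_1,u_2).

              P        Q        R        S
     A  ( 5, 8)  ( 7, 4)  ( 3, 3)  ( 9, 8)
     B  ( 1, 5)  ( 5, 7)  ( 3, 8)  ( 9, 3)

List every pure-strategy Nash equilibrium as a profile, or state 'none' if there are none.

Nash profiles: (A,P), (A,S), (B,R)

(A,P): NE
(A,Q): not NE [P2→S gives 8>4]
(A,R): not NE [P2→S gives 8>3]
(A,S): NE
(B,P): not NE [P1→A gives 5>1; P2→R gives 8>5]
(B,Q): not NE [P1→A gives 7>5; P2→R gives 8>7]
(B,R): NE
(B,S): not NE [P2→R gives 8>3]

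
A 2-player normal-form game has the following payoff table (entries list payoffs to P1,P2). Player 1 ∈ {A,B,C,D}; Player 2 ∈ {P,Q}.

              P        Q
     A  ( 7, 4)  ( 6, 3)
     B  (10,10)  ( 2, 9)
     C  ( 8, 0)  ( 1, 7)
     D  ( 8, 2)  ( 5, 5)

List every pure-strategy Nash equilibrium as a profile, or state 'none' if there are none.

Nash profiles: (B,P)

(A,P): not NE [P1→B gives 10>7]
(A,Q): not NE [P2→P gives 4>3]
(B,P): NE
(B,Q): not NE [P1→A gives 6>2; P2→P gives 10>9]
(C,P): not NE [P1→B gives 10>8; P2→Q gives 7>0]
(C,Q): not NE [P1→A gives 6>1]
(D,P): not NE [P1→B gives 10>8; P2→Q gives 5>2]
(D,Q): not NE [P1→A gives 6>5]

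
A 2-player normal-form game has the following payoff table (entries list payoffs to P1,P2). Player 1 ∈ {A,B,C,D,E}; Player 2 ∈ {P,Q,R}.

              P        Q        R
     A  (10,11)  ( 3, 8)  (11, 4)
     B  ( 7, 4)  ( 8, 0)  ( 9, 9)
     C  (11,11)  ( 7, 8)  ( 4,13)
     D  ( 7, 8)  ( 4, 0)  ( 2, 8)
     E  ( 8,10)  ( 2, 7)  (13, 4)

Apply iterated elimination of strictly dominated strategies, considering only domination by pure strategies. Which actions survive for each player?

IESDS → P1:{A,C,E} P2:{P,R}

P1 drop D (C beats it: P:11>7 Q:7>4 R:4>2)
P2 drop Q (P beats it: A:11>8 B:4>0 C:11>8 E:10>7)
P1 drop B (A beats it: P:10>7 R:11>9)
P1→{A,C,E} P2→{P,R}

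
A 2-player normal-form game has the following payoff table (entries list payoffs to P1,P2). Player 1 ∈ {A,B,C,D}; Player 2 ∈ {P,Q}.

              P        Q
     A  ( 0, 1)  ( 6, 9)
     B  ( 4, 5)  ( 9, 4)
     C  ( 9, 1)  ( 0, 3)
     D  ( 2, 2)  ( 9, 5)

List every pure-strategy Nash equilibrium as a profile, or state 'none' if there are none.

NE set: (D,Q)

(A,P): not NE [P1→C gives 9>0; P2→Q gives 9>1]
(A,Q): not NE [P1→D gives 9>6]
(B,P): not NE [P1→C gives 9>4]
(B,Q): not NE [P2→P gives 5>4]
(C,P): not NE [P2→Q gives 3>1]
(C,Q): not NE [P1→D gives 9>0]
(D,P): not NE [P1→C gives 9>2; P2→Q gives 5>2]
(D,Q): NE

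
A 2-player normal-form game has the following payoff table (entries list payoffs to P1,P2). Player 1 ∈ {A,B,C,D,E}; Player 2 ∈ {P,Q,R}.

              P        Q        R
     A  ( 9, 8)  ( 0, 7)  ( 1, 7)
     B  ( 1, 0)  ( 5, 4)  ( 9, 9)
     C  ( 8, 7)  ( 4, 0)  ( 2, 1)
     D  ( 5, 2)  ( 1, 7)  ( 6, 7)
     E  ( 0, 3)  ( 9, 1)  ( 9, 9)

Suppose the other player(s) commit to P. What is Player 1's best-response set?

u_1(A vs P) = 9
u_1(B vs P) = 1
u_1(C vs P) = 8
u_1(D vs P) = 5
u_1(E vs P) = 0
max payoff 9 at {A}

P1 best: {A}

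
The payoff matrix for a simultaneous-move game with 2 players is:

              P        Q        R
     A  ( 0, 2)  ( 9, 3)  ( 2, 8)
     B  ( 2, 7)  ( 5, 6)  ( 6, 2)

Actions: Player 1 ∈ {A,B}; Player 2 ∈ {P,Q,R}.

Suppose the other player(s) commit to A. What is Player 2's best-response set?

P2 best: {R}

u_2(P vs A) = 2
u_2(Q vs A) = 3
u_2(R vs A) = 8
max payoff 8 at {R}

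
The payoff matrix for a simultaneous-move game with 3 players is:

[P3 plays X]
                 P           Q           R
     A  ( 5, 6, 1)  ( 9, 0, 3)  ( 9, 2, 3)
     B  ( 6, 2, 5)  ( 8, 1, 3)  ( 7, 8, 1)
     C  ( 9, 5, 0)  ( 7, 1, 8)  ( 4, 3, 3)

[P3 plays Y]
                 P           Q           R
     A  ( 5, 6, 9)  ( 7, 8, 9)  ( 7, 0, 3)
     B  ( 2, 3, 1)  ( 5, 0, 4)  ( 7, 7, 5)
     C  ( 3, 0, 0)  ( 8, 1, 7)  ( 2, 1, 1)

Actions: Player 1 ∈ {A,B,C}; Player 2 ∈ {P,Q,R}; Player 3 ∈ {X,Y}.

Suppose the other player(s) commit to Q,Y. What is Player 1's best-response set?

argmax u_1 = {C}

u_1(A vs Q,Y) = 7
u_1(B vs Q,Y) = 5
u_1(C vs Q,Y) = 8
max payoff 8 at {C}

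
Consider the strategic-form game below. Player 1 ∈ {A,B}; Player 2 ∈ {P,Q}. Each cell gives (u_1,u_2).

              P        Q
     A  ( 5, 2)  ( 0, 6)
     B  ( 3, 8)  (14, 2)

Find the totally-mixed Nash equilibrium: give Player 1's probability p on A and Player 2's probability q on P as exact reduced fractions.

p=3/5, q=7/8

P1 indiff ⇒ q·5+(1-q)·0 = q·3+(1-q)·14 ⇒ q(2) = (1-q)(14) ⇒ q = 7/8
P2 indiff ⇒ p·2+(1-p)·8 = p·6+(1-p)·2 ⇒ p(-4) = (1-p)(-6) ⇒ p = 3/5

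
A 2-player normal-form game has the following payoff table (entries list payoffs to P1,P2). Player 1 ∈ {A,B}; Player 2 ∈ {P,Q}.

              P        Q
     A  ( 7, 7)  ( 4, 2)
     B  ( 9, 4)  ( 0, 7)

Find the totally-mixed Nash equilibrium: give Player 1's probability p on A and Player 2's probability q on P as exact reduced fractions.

P1 indiff ⇒ q·7+(1-q)·4 = q·9+(1-q)·0 ⇒ q(-2) = (1-q)(-4) ⇒ q = 2/3
P2 indiff ⇒ p·7+(1-p)·4 = p·2+(1-p)·7 ⇒ p(5) = (1-p)(3) ⇒ p = 3/8

p=3/8, q=2/3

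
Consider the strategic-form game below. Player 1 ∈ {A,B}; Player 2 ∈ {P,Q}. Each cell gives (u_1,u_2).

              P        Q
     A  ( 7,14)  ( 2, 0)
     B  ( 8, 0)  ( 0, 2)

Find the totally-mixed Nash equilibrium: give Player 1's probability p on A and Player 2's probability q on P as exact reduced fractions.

P1 mixes 1/8 on A; P2 mixes 2/3 on P

P1 indiff ⇒ q·7+(1-q)·2 = q·8+(1-q)·0 ⇒ q(-1) = (1-q)(-2) ⇒ q = 2/3
P2 indiff ⇒ p·14+(1-p)·0 = p·0+(1-p)·2 ⇒ p(14) = (1-p)(2) ⇒ p = 1/8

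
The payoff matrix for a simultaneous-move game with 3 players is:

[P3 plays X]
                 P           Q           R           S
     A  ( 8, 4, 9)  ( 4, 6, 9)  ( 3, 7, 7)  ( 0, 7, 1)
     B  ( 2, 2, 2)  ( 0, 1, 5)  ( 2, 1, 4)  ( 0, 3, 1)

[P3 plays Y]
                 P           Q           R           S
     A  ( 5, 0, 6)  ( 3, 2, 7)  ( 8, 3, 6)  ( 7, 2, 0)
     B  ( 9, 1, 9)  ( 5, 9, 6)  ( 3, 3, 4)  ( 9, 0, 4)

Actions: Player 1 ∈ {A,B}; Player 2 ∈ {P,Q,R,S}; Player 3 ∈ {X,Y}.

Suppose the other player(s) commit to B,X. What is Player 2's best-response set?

u_2(P vs B,X) = 2
u_2(Q vs B,X) = 1
u_2(R vs B,X) = 1
u_2(S vs B,X) = 3
max payoff 3 at {S}

argmax u_2 = {S}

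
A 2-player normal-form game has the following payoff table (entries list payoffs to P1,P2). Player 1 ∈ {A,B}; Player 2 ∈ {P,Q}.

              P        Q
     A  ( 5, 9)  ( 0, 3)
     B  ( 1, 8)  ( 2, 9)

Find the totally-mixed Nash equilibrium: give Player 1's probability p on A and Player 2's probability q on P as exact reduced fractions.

P1 indiff ⇒ q·5+(1-q)·0 = q·1+(1-q)·2 ⇒ q(4) = (1-q)(2) ⇒ q = 1/3
P2 indiff ⇒ p·9+(1-p)·8 = p·3+(1-p)·9 ⇒ p(6) = (1-p)(1) ⇒ p = 1/7

(p,q) = (1/7, 1/3)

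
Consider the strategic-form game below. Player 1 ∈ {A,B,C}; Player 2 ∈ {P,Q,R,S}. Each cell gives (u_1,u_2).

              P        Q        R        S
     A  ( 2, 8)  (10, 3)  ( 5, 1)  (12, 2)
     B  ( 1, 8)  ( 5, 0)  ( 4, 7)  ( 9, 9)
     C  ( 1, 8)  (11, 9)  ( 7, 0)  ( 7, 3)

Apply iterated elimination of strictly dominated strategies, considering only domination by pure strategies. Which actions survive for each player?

IESDS → P1:{A,C} P2:{P,Q}

P1 drop B (A beats it: P:2>1 Q:10>5 R:5>4 S:12>9)
P2 drop R (P beats it: A:8>1 C:8>0)
P2 drop S (P beats it: A:8>2 C:8>3)
P1→{A,C} P2→{P,Q}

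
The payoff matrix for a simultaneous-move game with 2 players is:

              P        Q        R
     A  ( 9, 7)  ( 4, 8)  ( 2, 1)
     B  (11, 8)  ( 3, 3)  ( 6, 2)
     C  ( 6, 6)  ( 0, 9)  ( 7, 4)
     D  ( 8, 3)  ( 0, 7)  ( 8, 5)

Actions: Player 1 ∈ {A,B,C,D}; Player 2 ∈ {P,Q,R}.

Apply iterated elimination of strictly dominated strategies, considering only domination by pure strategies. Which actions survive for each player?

Remaining: P1:{A,B} P2:{P,Q}

P2 drop R (Q beats it: A:8>1 B:3>2 C:9>4 D:7>5)
P1 drop C (A beats it: P:9>6 Q:4>0)
P1 drop D (A beats it: P:9>8 Q:4>0)
P1→{A,B} P2→{P,Q}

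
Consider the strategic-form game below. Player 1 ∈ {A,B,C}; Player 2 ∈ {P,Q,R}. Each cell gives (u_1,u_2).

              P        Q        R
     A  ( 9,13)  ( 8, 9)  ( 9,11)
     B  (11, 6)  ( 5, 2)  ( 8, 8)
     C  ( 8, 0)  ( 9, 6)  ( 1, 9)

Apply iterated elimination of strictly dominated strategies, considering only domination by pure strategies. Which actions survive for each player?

Survivors P1:{A,B} P2:{P,R}

P2 drop Q (R beats it: A:11>9 B:8>2 C:9>6)
P1 drop C (A beats it: P:9>8 R:9>1)
P1→{A,B} P2→{P,R}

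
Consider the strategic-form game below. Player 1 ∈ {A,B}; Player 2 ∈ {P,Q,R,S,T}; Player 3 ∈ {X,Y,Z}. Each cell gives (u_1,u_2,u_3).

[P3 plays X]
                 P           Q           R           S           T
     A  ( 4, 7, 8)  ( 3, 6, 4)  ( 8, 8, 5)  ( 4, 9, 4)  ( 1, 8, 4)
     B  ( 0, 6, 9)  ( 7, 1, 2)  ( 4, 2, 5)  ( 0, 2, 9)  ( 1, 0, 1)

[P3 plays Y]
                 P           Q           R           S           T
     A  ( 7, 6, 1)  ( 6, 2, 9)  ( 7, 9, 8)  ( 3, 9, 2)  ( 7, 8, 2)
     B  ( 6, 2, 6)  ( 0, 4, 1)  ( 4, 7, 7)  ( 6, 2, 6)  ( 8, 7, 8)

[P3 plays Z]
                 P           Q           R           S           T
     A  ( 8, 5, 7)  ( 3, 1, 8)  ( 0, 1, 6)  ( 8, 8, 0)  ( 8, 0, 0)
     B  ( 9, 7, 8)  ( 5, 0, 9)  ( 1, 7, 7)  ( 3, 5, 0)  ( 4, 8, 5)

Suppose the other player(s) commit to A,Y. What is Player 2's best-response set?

u_2(P vs A,Y) = 6
u_2(Q vs A,Y) = 2
u_2(R vs A,Y) = 9
u_2(S vs A,Y) = 9
u_2(T vs A,Y) = 8
max payoff 9 at {R,S}

argmax u_2 = {R,S}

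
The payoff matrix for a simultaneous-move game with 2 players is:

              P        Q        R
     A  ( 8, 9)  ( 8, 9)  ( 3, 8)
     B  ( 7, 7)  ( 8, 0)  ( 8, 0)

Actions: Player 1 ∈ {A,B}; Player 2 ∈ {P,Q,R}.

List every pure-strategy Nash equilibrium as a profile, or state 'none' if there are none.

Nash profiles: (A,P), (A,Q)

(A,P): NE
(A,Q): NE
(A,R): not NE [P1→B gives 8>3; P2→Q gives 9>8]
(B,P): not NE [P1→A gives 8>7]
(B,Q): not NE [P2→P gives 7>0]
(B,R): not NE [P2→P gives 7>0]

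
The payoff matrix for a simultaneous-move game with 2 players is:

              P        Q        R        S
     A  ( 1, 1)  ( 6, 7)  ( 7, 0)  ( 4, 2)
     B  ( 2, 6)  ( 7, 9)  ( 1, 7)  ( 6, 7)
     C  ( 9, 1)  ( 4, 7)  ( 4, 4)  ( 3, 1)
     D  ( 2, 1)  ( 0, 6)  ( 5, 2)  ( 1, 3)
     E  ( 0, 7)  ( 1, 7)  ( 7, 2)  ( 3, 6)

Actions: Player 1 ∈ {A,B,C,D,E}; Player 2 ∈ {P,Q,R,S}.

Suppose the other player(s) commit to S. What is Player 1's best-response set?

BR_1 = {B}

u_1(A vs S) = 4
u_1(B vs S) = 6
u_1(C vs S) = 3
u_1(D vs S) = 1
u_1(E vs S) = 3
max payoff 6 at {B}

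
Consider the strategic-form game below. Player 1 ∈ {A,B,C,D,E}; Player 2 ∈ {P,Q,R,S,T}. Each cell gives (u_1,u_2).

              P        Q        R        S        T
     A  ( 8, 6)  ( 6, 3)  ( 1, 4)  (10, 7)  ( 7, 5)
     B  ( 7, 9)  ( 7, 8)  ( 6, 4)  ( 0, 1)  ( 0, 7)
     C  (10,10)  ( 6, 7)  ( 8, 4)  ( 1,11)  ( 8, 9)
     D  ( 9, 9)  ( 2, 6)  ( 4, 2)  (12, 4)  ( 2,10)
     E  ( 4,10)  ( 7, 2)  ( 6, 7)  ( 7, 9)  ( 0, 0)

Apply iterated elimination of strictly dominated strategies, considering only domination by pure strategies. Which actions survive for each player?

Survivors P1:{A,C,D} P2:{P,S,T}

P2 drop Q (P beats it: A:6>3 B:9>8 C:10>7 D:9>6 E:10>2)
P1 drop B (C beats it: P:10>7 R:8>6 S:1>0 T:8>0)
P2 drop R (P beats it: A:6>4 C:10>4 D:9>2 E:10>7)
P1 drop E (A beats it: P:8>4 S:10>7 T:7>0)
P1→{A,C,D} P2→{P,S,T}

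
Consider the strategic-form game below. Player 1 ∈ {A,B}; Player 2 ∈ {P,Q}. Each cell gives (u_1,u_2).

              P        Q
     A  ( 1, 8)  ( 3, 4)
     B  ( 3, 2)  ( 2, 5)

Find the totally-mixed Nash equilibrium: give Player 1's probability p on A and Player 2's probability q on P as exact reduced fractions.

P1 indiff ⇒ q·1+(1-q)·3 = q·3+(1-q)·2 ⇒ q(-2) = (1-q)(-1) ⇒ q = 1/3
P2 indiff ⇒ p·8+(1-p)·2 = p·4+(1-p)·5 ⇒ p(4) = (1-p)(3) ⇒ p = 3/7

P1 mixes 3/7 on A; P2 mixes 1/3 on P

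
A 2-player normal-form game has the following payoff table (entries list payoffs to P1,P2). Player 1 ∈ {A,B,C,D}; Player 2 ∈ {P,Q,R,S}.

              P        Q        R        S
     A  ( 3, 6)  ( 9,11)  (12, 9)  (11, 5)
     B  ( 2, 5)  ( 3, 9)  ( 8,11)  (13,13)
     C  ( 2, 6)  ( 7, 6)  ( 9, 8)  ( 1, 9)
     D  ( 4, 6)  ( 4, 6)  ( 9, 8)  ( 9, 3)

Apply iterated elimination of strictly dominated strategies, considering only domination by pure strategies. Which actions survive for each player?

Survivors P1:{A,B} P2:{Q,R,S}

P1 drop C (A beats it: P:3>2 Q:9>7 R:12>9 S:11>1)
P2 drop P (R beats it: A:9>6 B:11>5 D:8>6)
P1 drop D (A beats it: Q:9>4 R:12>9 S:11>9)
P1→{A,B} P2→{Q,R,S}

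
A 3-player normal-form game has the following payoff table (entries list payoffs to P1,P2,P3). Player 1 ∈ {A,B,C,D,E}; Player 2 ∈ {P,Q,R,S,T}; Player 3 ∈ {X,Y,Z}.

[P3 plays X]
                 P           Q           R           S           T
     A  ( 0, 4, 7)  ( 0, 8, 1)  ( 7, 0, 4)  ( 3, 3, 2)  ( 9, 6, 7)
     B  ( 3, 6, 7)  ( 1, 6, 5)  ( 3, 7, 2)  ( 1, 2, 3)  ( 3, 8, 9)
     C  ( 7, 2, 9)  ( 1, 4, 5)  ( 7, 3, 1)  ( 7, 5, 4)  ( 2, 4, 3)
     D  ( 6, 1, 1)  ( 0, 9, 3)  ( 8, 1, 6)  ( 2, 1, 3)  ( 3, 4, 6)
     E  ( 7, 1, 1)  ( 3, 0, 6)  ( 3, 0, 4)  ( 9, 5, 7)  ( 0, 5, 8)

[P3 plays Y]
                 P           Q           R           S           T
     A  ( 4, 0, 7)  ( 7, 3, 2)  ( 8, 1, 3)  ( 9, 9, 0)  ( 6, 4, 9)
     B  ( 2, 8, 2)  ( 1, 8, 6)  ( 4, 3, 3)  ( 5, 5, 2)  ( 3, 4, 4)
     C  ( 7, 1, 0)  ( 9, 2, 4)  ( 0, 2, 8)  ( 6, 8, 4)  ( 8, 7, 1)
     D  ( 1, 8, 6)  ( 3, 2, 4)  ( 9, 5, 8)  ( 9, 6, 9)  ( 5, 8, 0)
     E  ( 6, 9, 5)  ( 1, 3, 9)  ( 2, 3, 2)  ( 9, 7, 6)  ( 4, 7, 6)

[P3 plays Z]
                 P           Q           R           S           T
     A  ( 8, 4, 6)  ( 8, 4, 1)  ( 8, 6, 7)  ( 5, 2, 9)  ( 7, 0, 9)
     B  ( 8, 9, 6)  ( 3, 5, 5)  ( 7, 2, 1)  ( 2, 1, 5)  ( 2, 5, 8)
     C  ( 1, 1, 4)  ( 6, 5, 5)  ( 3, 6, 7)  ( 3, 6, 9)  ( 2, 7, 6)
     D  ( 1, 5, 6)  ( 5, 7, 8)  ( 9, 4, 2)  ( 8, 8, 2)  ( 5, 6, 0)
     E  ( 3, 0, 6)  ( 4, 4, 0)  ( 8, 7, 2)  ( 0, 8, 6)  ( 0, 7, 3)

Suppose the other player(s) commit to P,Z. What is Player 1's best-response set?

P1 best: {A,B}

u_1(A vs P,Z) = 8
u_1(B vs P,Z) = 8
u_1(C vs P,Z) = 1
u_1(D vs P,Z) = 1
u_1(E vs P,Z) = 3
max payoff 8 at {A,B}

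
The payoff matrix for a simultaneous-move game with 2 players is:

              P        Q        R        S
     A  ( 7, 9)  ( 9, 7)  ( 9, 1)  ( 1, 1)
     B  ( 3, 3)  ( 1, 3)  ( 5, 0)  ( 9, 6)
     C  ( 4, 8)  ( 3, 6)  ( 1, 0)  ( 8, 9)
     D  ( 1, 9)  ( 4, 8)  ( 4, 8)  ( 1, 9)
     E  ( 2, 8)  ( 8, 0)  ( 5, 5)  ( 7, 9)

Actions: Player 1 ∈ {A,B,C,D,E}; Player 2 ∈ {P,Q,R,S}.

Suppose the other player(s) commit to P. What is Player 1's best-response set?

P1 best: {A}

u_1(A vs P) = 7
u_1(B vs P) = 3
u_1(C vs P) = 4
u_1(D vs P) = 1
u_1(E vs P) = 2
max payoff 7 at {A}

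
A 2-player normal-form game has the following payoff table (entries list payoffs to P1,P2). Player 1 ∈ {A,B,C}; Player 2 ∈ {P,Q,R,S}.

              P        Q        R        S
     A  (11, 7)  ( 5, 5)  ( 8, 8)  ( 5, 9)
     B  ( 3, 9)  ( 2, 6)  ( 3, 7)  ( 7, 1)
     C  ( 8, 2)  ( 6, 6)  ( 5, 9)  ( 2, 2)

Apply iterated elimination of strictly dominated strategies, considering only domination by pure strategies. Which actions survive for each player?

P2 drop Q (R beats it: A:8>5 B:7>6 C:9>6)
P1 drop C (A beats it: P:11>8 R:8>5 S:5>2)
P1→{A,B} P2→{P,R,S}

Remaining: P1:{A,B} P2:{P,R,S}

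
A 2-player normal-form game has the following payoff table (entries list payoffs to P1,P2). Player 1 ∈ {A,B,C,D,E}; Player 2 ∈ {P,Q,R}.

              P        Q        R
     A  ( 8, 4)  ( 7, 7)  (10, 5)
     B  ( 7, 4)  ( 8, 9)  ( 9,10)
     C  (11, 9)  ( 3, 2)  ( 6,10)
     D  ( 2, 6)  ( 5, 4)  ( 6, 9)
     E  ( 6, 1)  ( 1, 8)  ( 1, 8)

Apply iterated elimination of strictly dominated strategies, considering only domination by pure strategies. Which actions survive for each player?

P1 drop D (A beats it: P:8>2 Q:7>5 R:10>6)
P1 drop E (A beats it: P:8>6 Q:7>1 R:10>1)
P2 drop P (R beats it: A:5>4 B:10>4 C:10>9)
P1 drop C (A beats it: Q:7>3 R:10>6)
P1→{A,B} P2→{Q,R}

IESDS → P1:{A,B} P2:{Q,R}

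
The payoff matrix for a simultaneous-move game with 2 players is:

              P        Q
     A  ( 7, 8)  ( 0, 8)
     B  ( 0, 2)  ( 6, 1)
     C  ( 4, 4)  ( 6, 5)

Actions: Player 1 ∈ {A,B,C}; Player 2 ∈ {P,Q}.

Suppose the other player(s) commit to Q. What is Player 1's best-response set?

BR_1 = {B,C}

u_1(A vs Q) = 0
u_1(B vs Q) = 6
u_1(C vs Q) = 6
max payoff 6 at {B,C}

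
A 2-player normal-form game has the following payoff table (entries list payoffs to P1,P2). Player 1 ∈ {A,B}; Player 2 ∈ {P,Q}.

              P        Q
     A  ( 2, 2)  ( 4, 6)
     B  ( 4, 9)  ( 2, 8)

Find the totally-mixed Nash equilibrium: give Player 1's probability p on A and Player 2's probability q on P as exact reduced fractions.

(p,q) = (1/5, 1/2)

P1 indiff ⇒ q·2+(1-q)·4 = q·4+(1-q)·2 ⇒ q(-2) = (1-q)(-2) ⇒ q = 1/2
P2 indiff ⇒ p·2+(1-p)·9 = p·6+(1-p)·8 ⇒ p(-4) = (1-p)(-1) ⇒ p = 1/5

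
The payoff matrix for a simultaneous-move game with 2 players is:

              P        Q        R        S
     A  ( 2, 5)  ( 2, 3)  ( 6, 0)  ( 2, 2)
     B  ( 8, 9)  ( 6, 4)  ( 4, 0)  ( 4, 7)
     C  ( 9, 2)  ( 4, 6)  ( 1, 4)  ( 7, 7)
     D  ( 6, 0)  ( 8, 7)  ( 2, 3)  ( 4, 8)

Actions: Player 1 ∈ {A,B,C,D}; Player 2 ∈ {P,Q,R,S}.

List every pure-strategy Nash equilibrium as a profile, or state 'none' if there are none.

NE set: (C,S)

(A,P): not NE [P1→C gives 9>2]
(A,Q): not NE [P1→D gives 8>2; P2→P gives 5>3]
(A,R): not NE [P2→P gives 5>0]
(A,S): not NE [P1→C gives 7>2; P2→P gives 5>2]
(B,P): not NE [P1→C gives 9>8]
(B,Q): not NE [P1→D gives 8>6; P2→P gives 9>4]
(B,R): not NE [P1→A gives 6>4; P2→P gives 9>0]
(B,S): not NE [P1→C gives 7>4; P2→P gives 9>7]
(C,P): not NE [P2→S gives 7>2]
(C,Q): not NE [P1→D gives 8>4; P2→S gives 7>6]
(C,R): not NE [P1→A gives 6>1; P2→S gives 7>4]
(C,S): NE
(D,P): not NE [P1→C gives 9>6; P2→S gives 8>0]
(D,Q): not NE [P2→S gives 8>7]
(D,R): not NE [P1→A gives 6>2; P2→S gives 8>3]
(D,S): not NE [P1→C gives 7>4]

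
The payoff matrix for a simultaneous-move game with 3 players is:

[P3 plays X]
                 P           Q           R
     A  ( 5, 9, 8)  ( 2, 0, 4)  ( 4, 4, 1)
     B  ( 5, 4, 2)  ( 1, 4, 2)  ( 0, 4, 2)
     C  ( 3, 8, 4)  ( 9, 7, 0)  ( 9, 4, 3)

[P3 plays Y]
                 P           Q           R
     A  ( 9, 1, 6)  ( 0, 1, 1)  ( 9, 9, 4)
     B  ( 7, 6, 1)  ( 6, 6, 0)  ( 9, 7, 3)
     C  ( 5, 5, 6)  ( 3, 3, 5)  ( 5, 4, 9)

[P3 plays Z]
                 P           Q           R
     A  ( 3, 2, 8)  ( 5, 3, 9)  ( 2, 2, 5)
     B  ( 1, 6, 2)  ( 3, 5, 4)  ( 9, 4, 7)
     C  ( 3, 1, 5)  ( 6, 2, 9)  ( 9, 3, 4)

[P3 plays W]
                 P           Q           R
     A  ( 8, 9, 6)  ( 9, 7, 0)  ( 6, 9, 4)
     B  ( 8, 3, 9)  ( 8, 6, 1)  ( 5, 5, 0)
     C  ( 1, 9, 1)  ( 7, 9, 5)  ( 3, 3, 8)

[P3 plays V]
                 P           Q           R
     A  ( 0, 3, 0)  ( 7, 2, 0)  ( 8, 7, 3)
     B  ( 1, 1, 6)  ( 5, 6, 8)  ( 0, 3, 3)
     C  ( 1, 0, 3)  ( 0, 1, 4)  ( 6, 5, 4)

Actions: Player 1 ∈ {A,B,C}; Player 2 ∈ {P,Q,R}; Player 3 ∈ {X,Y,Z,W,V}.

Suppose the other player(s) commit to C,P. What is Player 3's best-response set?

BR_3 = {Y}

u_3(X vs C,P) = 4
u_3(Y vs C,P) = 6
u_3(Z vs C,P) = 5
u_3(W vs C,P) = 1
u_3(V vs C,P) = 3
max payoff 6 at {Y}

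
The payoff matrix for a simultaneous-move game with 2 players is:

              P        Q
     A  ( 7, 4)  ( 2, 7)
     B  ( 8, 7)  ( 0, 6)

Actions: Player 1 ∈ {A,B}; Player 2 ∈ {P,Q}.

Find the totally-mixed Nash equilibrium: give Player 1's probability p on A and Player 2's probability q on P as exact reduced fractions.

P1 indiff ⇒ q·7+(1-q)·2 = q·8+(1-q)·0 ⇒ q(-1) = (1-q)(-2) ⇒ q = 2/3
P2 indiff ⇒ p·4+(1-p)·7 = p·7+(1-p)·6 ⇒ p(-3) = (1-p)(-1) ⇒ p = 1/4

(p,q) = (1/4, 2/3)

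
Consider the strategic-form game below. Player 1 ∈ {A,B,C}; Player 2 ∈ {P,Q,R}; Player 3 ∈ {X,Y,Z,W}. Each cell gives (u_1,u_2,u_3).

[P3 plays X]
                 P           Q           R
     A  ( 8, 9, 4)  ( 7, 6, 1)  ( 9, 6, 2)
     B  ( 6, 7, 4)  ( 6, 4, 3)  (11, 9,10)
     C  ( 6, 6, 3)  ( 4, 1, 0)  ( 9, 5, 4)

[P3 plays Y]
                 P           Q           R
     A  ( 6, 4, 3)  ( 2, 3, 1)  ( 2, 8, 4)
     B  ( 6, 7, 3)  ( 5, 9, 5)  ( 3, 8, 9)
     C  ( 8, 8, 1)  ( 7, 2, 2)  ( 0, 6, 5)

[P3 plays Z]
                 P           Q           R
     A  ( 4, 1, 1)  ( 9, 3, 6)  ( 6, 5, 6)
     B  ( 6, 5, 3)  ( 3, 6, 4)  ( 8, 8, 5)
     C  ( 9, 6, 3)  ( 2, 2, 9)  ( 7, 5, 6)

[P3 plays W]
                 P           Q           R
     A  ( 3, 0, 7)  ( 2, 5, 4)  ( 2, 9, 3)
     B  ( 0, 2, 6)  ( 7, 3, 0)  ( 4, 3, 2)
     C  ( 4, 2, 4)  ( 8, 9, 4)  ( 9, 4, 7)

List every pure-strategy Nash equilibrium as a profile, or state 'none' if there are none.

(A,P,X): not NE [P3→W gives 7>4]
(A,P,Y): not NE [P1→C gives 8>6; P2→R gives 8>4; P3→W gives 7>3]
(A,P,Z): not NE [P1→C gives 9>4; P2→R gives 5>1; P3→W gives 7>1]
(A,P,W): not NE [P1→C gives 4>3; P2→R gives 9>0]
(A,Q,X): not NE [P2→P gives 9>6; P3→Z gives 6>1]
(A,Q,Y): not NE [P1→C gives 7>2; P2→R gives 8>3; P3→Z gives 6>1]
(A,Q,Z): not NE [P2→R gives 5>3]
(A,Q,W): not NE [P1→C gives 8>2; P2→R gives 9>5; P3→Z gives 6>4]
(A,R,X): not NE [P1→B gives 11>9; P2→P gives 9>6; P3→Z gives 6>2]
(A,R,Y): not NE [P1→B gives 3>2; P3→Z gives 6>4]
(A,R,Z): not NE [P1→B gives 8>6]
(A,R,W): not NE [P1→C gives 9>2; P3→Z gives 6>3]
(B,P,X): not NE [P1→A gives 8>6; P2→R gives 9>7; P3→W gives 6>4]
(B,P,Y): not NE [P1→C gives 8>6; P2→Q gives 9>7; P3→W gives 6>3]
(B,P,Z): not NE [P1→C gives 9>6; P2→R gives 8>5; P3→W gives 6>3]
(B,P,W): not NE [P1→C gives 4>0; P2→R gives 3>2]
(B,Q,X): not NE [P1→A gives 7>6; P2→R gives 9>4; P3→Y gives 5>3]
(B,Q,Y): not NE [P1→C gives 7>5]
(B,Q,Z): not NE [P1→A gives 9>3; P2→R gives 8>6; P3→Y gives 5>4]
(B,Q,W): not NE [P1→C gives 8>7; P3→Y gives 5>0]
(B,R,X): NE
(B,R,Y): not NE [P2→Q gives 9>8; P3→X gives 10>9]
(B,R,Z): not NE [P3→X gives 10>5]
(B,R,W): not NE [P1→C gives 9>4; P3→X gives 10>2]
(C,P,X): not NE [P1→A gives 8>6; P3→W gives 4>3]
(C,P,Y): not NE [P3→W gives 4>1]
(C,P,Z): not NE [P3→W gives 4>3]
(C,P,W): not NE [P2→Q gives 9>2]
(C,Q,X): not NE [P1→A gives 7>4; P2→P gives 6>1; P3→Z gives 9>0]
(C,Q,Y): not NE [P2→P gives 8>2; P3→Z gives 9>2]
(C,Q,Z): not NE [P1→A gives 9>2; P2→P gives 6>2]
(C,Q,W): not NE [P3→Z gives 9>4]
(C,R,X): not NE [P1→B gives 11>9; P2→P gives 6>5; P3→W gives 7>4]
(C,R,Y): not NE [P1→B gives 3>0; P2→P gives 8>6; P3→W gives 7>5]
(C,R,Z): not NE [P1→B gives 8>7; P2→P gives 6>5; P3→W gives 7>6]
(C,R,W): not NE [P2→Q gives 9>4]

Nash profiles: (B,R,X)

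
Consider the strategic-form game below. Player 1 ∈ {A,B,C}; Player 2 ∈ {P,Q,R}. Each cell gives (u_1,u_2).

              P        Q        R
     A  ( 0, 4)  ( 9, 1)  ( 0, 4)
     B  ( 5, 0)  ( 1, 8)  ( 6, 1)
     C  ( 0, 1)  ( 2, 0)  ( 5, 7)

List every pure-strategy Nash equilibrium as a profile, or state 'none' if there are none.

(A,P): not NE [P1→B gives 5>0]
(A,Q): not NE [P2→R gives 4>1]
(A,R): not NE [P1→B gives 6>0]
(B,P): not NE [P2→Q gives 8>0]
(B,Q): not NE [P1→A gives 9>1]
(B,R): not NE [P2→Q gives 8>1]
(C,P): not NE [P1→B gives 5>0; P2→R gives 7>1]
(C,Q): not NE [P1→A gives 9>2; P2→R gives 7>0]
(C,R): not NE [P1→B gives 6>5]

PSNE: ∅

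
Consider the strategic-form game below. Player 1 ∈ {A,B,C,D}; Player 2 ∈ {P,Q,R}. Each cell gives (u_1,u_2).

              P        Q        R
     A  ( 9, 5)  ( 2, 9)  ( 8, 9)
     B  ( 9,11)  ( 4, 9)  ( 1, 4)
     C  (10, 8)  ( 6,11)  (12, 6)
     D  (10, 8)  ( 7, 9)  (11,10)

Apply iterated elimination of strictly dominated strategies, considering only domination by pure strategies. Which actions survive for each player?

P1 drop A (C beats it: P:10>9 Q:6>2 R:12>8)
P1 drop B (C beats it: P:10>9 Q:6>4 R:12>1)
P2 drop P (Q beats it: C:11>8 D:9>8)
P1→{C,D} P2→{Q,R}

IESDS → P1:{C,D} P2:{Q,R}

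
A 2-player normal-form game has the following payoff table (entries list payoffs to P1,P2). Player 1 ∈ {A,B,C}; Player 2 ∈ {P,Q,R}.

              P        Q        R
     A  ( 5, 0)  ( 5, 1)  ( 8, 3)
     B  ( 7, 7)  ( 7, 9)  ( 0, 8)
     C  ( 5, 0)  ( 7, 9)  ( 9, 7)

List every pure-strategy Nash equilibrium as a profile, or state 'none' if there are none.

Nash profiles: (B,Q), (C,Q)

(A,P): not NE [P1→B gives 7>5; P2→R gives 3>0]
(A,Q): not NE [P1→C gives 7>5; P2→R gives 3>1]
(A,R): not NE [P1→C gives 9>8]
(B,P): not NE [P2→Q gives 9>7]
(B,Q): NE
(B,R): not NE [P1→C gives 9>0; P2→Q gives 9>8]
(C,P): not NE [P1→B gives 7>5; P2→Q gives 9>0]
(C,Q): NE
(C,R): not NE [P2→Q gives 9>7]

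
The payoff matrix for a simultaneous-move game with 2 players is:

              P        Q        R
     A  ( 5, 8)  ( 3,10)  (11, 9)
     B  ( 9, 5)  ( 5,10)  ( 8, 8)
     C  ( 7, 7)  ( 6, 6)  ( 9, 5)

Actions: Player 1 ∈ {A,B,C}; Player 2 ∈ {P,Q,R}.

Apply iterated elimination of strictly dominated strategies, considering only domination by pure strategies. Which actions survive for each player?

P2 drop R (Q beats it: A:10>9 B:10>8 C:6>5)
P1 drop A (B beats it: P:9>5 Q:5>3)
P1→{B,C} P2→{P,Q}

IESDS → P1:{B,C} P2:{P,Q}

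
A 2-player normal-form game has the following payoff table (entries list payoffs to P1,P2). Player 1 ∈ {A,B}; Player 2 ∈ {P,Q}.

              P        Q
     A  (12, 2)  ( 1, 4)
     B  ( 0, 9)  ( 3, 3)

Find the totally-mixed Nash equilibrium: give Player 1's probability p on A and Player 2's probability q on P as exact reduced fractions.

P1 indiff ⇒ q·12+(1-q)·1 = q·0+(1-q)·3 ⇒ q(12) = (1-q)(2) ⇒ q = 1/7
P2 indiff ⇒ p·2+(1-p)·9 = p·4+(1-p)·3 ⇒ p(-2) = (1-p)(-6) ⇒ p = 3/4

P1 mixes 3/4 on A; P2 mixes 1/7 on P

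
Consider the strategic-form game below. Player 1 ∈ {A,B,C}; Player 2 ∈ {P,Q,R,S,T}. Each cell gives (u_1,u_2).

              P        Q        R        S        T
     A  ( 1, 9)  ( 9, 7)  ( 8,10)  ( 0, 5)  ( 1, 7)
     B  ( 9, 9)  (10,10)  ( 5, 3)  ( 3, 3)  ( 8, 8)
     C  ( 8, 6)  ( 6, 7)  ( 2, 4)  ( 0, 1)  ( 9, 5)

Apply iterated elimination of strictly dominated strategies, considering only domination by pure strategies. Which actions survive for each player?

P2 drop S (P beats it: A:9>5 B:9>3 C:6>1)
P2 drop T (P beats it: A:9>7 B:9>8 C:6>5)
P1 drop C (B beats it: P:9>8 Q:10>6 R:5>2)
P1→{A,B} P2→{P,Q,R}

Survivors P1:{A,B} P2:{P,Q,R}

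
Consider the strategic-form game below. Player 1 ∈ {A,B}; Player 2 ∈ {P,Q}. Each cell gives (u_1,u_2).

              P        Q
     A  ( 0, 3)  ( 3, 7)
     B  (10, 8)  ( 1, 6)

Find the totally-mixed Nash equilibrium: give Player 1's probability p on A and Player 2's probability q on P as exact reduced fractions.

P1 mixes 1/3 on A; P2 mixes 1/6 on P

P1 indiff ⇒ q·0+(1-q)·3 = q·10+(1-q)·1 ⇒ q(-10) = (1-q)(-2) ⇒ q = 1/6
P2 indiff ⇒ p·3+(1-p)·8 = p·7+(1-p)·6 ⇒ p(-4) = (1-p)(-2) ⇒ p = 1/3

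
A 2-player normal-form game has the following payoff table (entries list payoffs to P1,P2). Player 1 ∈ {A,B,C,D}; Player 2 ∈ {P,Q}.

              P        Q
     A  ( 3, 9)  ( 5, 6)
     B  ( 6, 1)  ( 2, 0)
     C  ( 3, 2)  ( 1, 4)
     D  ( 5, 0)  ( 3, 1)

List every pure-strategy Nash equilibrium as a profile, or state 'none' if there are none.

Nash profiles: (B,P)

(A,P): not NE [P1→B gives 6>3]
(A,Q): not NE [P2→P gives 9>6]
(B,P): NE
(B,Q): not NE [P1→A gives 5>2; P2→P gives 1>0]
(C,P): not NE [P1→B gives 6>3; P2→Q gives 4>2]
(C,Q): not NE [P1→A gives 5>1]
(D,P): not NE [P1→B gives 6>5; P2→Q gives 1>0]
(D,Q): not NE [P1→A gives 5>3]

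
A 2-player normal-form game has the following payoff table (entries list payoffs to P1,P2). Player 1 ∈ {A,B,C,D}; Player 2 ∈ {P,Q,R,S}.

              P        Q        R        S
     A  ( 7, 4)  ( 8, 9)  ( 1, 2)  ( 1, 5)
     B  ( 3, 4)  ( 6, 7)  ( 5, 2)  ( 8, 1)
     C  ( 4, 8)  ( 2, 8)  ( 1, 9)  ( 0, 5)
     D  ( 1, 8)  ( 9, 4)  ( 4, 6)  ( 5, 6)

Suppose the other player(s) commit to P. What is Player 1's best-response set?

u_1(A vs P) = 7
u_1(B vs P) = 3
u_1(C vs P) = 4
u_1(D vs P) = 1
max payoff 7 at {A}

BR_1 = {A}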